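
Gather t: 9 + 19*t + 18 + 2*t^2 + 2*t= 2*t^2 + 21*t + 27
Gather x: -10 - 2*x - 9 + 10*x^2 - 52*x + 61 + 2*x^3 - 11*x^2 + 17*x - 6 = 2*x^3 - x^2 - 37*x + 36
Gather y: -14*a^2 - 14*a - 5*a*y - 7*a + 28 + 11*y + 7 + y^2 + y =-14*a^2 - 21*a + y^2 + y*(12 - 5*a) + 35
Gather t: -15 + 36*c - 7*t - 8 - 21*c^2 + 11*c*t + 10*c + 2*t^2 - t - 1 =-21*c^2 + 46*c + 2*t^2 + t*(11*c - 8) - 24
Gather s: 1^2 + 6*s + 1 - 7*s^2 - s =-7*s^2 + 5*s + 2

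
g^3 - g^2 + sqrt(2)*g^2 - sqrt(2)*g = g*(g - 1)*(g + sqrt(2))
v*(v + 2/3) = v^2 + 2*v/3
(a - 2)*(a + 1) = a^2 - a - 2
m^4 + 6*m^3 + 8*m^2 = m^2*(m + 2)*(m + 4)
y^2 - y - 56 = (y - 8)*(y + 7)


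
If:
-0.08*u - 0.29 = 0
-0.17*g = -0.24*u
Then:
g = -5.12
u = -3.62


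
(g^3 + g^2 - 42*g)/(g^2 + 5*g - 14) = g*(g - 6)/(g - 2)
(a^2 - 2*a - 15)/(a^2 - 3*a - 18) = (a - 5)/(a - 6)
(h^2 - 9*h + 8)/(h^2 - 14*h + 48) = (h - 1)/(h - 6)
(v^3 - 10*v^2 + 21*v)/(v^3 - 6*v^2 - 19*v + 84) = v/(v + 4)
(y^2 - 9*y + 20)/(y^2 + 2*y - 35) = (y - 4)/(y + 7)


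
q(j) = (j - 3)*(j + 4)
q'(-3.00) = -5.00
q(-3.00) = -6.00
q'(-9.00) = -17.00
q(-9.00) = 60.00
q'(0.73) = 2.46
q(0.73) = -10.74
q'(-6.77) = -12.54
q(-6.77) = 27.06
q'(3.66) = 8.32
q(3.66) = 5.06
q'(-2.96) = -4.92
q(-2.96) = -6.20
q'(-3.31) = -5.62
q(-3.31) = -4.35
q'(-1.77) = -2.54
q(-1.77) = -10.64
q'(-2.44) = -3.88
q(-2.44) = -8.49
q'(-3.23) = -5.46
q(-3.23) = -4.80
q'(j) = 2*j + 1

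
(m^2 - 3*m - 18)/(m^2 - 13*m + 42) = (m + 3)/(m - 7)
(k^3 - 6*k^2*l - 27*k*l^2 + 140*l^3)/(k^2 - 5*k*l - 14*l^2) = (k^2 + k*l - 20*l^2)/(k + 2*l)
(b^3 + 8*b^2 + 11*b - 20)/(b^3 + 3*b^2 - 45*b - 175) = (b^2 + 3*b - 4)/(b^2 - 2*b - 35)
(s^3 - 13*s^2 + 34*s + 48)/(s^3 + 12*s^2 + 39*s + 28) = (s^2 - 14*s + 48)/(s^2 + 11*s + 28)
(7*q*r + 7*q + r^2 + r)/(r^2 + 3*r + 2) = (7*q + r)/(r + 2)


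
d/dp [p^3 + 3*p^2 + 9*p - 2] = 3*p^2 + 6*p + 9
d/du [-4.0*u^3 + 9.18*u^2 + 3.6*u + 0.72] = -12.0*u^2 + 18.36*u + 3.6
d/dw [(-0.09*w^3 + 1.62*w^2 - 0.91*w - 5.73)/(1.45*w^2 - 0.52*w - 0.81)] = (-0.1305*w^4 + 0.0935999999999995*w^3 + 0.6958*w^2 + 13.9926*w - 2.2425)/(2.1025*w^4 - 1.508*w^3 - 2.0786*w^2 + 0.8424*w + 0.6561)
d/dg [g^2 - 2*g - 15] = 2*g - 2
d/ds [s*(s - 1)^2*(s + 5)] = 4*s^3 + 9*s^2 - 18*s + 5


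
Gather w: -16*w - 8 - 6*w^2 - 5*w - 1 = -6*w^2 - 21*w - 9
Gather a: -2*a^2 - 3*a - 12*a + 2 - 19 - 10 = -2*a^2 - 15*a - 27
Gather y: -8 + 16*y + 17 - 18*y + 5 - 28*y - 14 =-30*y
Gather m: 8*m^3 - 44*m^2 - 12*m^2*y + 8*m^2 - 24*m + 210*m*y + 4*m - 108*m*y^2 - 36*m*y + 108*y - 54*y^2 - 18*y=8*m^3 + m^2*(-12*y - 36) + m*(-108*y^2 + 174*y - 20) - 54*y^2 + 90*y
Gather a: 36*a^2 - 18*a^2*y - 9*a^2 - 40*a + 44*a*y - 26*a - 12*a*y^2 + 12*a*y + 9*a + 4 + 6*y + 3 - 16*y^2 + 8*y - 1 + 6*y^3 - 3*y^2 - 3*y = a^2*(27 - 18*y) + a*(-12*y^2 + 56*y - 57) + 6*y^3 - 19*y^2 + 11*y + 6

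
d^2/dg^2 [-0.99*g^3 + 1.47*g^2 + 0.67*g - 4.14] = 2.94 - 5.94*g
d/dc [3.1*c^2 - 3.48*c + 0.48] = 6.2*c - 3.48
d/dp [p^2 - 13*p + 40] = 2*p - 13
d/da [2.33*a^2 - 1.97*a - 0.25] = 4.66*a - 1.97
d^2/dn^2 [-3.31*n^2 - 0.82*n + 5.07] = -6.62000000000000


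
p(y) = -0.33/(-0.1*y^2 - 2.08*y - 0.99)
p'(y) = -0.33*(0.2*y + 2.08)/(-0.1*y^2 - 2.08*y - 0.99)^2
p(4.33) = 0.03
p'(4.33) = -0.01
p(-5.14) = -0.05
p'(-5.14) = -0.01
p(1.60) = 0.07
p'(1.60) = -0.04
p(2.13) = 0.06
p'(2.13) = -0.02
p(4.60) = 0.03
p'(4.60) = -0.01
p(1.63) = 0.07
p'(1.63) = -0.04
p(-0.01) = 0.34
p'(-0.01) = -0.73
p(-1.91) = -0.13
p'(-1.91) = -0.08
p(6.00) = 0.02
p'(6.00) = -0.00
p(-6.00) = -0.04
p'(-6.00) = -0.00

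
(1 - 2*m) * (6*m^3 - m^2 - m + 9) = -12*m^4 + 8*m^3 + m^2 - 19*m + 9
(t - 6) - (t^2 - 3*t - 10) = -t^2 + 4*t + 4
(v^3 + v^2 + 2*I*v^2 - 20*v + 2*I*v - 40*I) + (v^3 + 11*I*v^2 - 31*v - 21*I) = 2*v^3 + v^2 + 13*I*v^2 - 51*v + 2*I*v - 61*I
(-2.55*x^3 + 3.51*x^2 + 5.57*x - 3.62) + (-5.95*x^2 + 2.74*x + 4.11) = -2.55*x^3 - 2.44*x^2 + 8.31*x + 0.49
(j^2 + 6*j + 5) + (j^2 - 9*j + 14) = 2*j^2 - 3*j + 19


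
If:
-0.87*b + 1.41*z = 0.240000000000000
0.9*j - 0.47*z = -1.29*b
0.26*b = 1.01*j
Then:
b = 0.06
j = 0.02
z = 0.21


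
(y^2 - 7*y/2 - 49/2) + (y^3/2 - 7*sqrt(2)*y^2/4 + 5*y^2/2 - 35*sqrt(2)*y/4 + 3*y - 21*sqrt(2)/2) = y^3/2 - 7*sqrt(2)*y^2/4 + 7*y^2/2 - 35*sqrt(2)*y/4 - y/2 - 49/2 - 21*sqrt(2)/2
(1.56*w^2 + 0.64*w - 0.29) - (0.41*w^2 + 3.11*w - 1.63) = 1.15*w^2 - 2.47*w + 1.34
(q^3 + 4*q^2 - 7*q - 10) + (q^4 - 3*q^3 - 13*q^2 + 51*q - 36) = q^4 - 2*q^3 - 9*q^2 + 44*q - 46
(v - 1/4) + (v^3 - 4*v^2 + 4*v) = v^3 - 4*v^2 + 5*v - 1/4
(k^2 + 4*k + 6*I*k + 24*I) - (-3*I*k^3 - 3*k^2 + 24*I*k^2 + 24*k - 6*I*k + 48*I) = 3*I*k^3 + 4*k^2 - 24*I*k^2 - 20*k + 12*I*k - 24*I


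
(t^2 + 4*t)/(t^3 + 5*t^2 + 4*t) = 1/(t + 1)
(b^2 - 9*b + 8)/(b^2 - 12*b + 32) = (b - 1)/(b - 4)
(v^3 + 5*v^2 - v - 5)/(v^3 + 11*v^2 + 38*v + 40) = (v^2 - 1)/(v^2 + 6*v + 8)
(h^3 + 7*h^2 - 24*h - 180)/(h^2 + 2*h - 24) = (h^2 + h - 30)/(h - 4)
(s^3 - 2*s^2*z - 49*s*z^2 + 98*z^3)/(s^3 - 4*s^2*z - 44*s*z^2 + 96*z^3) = (-s^2 + 49*z^2)/(-s^2 + 2*s*z + 48*z^2)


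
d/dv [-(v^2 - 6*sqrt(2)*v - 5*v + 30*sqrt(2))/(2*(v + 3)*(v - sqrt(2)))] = (-8*v^2 - 5*sqrt(2)*v^2 + 66*sqrt(2)*v - 96 + 75*sqrt(2))/(2*(v^4 - 2*sqrt(2)*v^3 + 6*v^3 - 12*sqrt(2)*v^2 + 11*v^2 - 18*sqrt(2)*v + 12*v + 18))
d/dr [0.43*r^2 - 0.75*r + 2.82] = 0.86*r - 0.75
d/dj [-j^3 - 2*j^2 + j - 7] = -3*j^2 - 4*j + 1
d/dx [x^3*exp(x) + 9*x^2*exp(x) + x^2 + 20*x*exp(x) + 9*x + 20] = x^3*exp(x) + 12*x^2*exp(x) + 38*x*exp(x) + 2*x + 20*exp(x) + 9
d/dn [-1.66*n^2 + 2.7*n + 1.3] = 2.7 - 3.32*n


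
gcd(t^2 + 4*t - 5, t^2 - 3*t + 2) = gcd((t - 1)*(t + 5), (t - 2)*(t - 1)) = t - 1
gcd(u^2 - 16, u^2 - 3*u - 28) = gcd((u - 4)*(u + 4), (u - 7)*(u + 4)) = u + 4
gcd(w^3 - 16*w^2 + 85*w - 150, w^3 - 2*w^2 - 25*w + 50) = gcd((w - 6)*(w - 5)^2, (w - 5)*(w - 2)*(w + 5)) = w - 5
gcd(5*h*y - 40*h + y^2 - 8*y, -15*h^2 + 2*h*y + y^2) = 5*h + y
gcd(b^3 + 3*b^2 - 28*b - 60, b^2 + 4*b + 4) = b + 2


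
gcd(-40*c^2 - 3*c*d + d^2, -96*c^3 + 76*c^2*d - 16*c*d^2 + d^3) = 8*c - d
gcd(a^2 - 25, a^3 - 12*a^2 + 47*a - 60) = a - 5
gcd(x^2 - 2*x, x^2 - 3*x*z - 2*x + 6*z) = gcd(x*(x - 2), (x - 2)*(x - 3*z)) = x - 2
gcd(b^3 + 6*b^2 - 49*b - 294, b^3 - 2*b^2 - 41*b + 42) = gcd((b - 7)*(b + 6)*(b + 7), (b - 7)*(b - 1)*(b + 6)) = b^2 - b - 42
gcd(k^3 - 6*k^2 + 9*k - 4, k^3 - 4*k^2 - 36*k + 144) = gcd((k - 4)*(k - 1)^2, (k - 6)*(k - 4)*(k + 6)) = k - 4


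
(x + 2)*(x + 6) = x^2 + 8*x + 12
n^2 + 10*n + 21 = (n + 3)*(n + 7)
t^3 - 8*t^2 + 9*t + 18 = (t - 6)*(t - 3)*(t + 1)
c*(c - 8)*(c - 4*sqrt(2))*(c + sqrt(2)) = c^4 - 8*c^3 - 3*sqrt(2)*c^3 - 8*c^2 + 24*sqrt(2)*c^2 + 64*c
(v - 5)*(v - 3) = v^2 - 8*v + 15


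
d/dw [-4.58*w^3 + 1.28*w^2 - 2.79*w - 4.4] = -13.74*w^2 + 2.56*w - 2.79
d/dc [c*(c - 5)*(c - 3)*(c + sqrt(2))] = 4*c^3 - 24*c^2 + 3*sqrt(2)*c^2 - 16*sqrt(2)*c + 30*c + 15*sqrt(2)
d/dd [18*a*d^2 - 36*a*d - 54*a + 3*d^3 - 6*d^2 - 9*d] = 36*a*d - 36*a + 9*d^2 - 12*d - 9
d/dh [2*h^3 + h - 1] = 6*h^2 + 1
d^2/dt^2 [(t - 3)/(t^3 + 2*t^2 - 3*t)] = 2*(3*t^5 - 12*t^4 - 41*t^3 - 9*t^2 + 54*t - 27)/(t^3*(t^6 + 6*t^5 + 3*t^4 - 28*t^3 - 9*t^2 + 54*t - 27))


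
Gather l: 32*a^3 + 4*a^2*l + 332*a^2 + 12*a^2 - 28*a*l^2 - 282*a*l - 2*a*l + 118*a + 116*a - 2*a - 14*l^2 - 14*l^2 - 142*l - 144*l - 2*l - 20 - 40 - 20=32*a^3 + 344*a^2 + 232*a + l^2*(-28*a - 28) + l*(4*a^2 - 284*a - 288) - 80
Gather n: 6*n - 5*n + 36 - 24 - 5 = n + 7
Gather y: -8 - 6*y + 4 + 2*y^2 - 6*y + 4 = 2*y^2 - 12*y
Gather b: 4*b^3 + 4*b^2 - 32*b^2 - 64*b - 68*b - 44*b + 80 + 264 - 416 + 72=4*b^3 - 28*b^2 - 176*b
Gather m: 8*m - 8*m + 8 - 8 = 0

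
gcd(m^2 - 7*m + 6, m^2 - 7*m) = 1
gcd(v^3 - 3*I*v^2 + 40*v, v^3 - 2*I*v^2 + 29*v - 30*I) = v + 5*I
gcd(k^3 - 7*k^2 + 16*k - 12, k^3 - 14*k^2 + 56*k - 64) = k - 2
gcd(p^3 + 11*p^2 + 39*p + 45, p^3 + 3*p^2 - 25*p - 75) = p^2 + 8*p + 15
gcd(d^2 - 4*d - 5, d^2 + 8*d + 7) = d + 1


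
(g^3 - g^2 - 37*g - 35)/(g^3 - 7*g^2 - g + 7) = (g + 5)/(g - 1)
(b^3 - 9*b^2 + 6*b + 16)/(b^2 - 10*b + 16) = b + 1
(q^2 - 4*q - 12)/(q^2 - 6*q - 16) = (q - 6)/(q - 8)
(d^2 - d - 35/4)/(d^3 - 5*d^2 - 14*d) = (-d^2 + d + 35/4)/(d*(-d^2 + 5*d + 14))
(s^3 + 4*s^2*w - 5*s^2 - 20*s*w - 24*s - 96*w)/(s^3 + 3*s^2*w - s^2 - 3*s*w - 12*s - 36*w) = (s^2 + 4*s*w - 8*s - 32*w)/(s^2 + 3*s*w - 4*s - 12*w)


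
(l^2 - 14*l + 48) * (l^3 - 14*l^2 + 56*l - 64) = l^5 - 28*l^4 + 300*l^3 - 1520*l^2 + 3584*l - 3072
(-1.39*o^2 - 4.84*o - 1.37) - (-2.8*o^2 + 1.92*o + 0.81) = 1.41*o^2 - 6.76*o - 2.18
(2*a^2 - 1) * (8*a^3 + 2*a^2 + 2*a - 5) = 16*a^5 + 4*a^4 - 4*a^3 - 12*a^2 - 2*a + 5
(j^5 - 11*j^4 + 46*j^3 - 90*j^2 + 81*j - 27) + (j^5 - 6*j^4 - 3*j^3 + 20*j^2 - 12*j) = 2*j^5 - 17*j^4 + 43*j^3 - 70*j^2 + 69*j - 27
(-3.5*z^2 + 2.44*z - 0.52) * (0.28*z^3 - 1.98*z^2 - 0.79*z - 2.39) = -0.98*z^5 + 7.6132*z^4 - 2.2118*z^3 + 7.467*z^2 - 5.4208*z + 1.2428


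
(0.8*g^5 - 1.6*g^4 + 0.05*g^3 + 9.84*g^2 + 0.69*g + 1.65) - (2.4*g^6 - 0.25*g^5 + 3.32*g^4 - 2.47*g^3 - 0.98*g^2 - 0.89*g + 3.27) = -2.4*g^6 + 1.05*g^5 - 4.92*g^4 + 2.52*g^3 + 10.82*g^2 + 1.58*g - 1.62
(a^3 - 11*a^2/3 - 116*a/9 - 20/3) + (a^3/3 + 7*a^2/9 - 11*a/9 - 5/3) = 4*a^3/3 - 26*a^2/9 - 127*a/9 - 25/3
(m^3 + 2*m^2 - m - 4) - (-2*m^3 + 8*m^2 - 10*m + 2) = 3*m^3 - 6*m^2 + 9*m - 6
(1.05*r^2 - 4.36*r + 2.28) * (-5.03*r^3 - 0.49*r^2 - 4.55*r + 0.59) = -5.2815*r^5 + 21.4163*r^4 - 14.1095*r^3 + 19.3403*r^2 - 12.9464*r + 1.3452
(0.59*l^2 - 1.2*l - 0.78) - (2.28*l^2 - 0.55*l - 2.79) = -1.69*l^2 - 0.65*l + 2.01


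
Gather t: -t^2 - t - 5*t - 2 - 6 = -t^2 - 6*t - 8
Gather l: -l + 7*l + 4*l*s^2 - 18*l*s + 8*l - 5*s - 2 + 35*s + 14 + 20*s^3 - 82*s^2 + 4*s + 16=l*(4*s^2 - 18*s + 14) + 20*s^3 - 82*s^2 + 34*s + 28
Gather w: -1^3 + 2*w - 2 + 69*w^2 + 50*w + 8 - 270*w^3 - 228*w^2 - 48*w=-270*w^3 - 159*w^2 + 4*w + 5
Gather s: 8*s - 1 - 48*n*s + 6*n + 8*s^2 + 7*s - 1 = 6*n + 8*s^2 + s*(15 - 48*n) - 2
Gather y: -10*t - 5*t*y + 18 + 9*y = -10*t + y*(9 - 5*t) + 18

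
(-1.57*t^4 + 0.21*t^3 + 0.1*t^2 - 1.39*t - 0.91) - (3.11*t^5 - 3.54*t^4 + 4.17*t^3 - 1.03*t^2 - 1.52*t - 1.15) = -3.11*t^5 + 1.97*t^4 - 3.96*t^3 + 1.13*t^2 + 0.13*t + 0.24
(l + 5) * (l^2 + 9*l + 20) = l^3 + 14*l^2 + 65*l + 100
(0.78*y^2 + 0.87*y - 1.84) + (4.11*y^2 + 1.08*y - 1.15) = 4.89*y^2 + 1.95*y - 2.99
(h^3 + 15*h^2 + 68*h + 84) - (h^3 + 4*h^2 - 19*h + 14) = 11*h^2 + 87*h + 70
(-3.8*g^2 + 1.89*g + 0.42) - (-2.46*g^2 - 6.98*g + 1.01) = -1.34*g^2 + 8.87*g - 0.59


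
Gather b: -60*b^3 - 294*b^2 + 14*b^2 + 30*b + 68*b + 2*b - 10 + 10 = -60*b^3 - 280*b^2 + 100*b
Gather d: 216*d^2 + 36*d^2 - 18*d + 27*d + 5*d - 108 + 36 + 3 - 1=252*d^2 + 14*d - 70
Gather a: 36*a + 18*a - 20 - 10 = 54*a - 30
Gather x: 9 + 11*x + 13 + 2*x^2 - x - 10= 2*x^2 + 10*x + 12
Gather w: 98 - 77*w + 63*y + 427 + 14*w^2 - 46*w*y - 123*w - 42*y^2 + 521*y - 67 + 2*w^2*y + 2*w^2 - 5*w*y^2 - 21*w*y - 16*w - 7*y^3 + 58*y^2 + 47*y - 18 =w^2*(2*y + 16) + w*(-5*y^2 - 67*y - 216) - 7*y^3 + 16*y^2 + 631*y + 440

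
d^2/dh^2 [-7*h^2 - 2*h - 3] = -14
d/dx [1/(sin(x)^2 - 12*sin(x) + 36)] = -2*cos(x)/(sin(x) - 6)^3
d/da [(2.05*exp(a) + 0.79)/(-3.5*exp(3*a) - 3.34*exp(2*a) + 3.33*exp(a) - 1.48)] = (14.35*exp(3*a) + 15.142*exp(2*a) + 5.2772*exp(a) - 5.6647)*exp(a)/(12.25*exp(6*a) + 23.38*exp(5*a) - 12.1544*exp(4*a) - 11.8844*exp(3*a) + 20.9753*exp(2*a) - 9.8568*exp(a) + 2.1904)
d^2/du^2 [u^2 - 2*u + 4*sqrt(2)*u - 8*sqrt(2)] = 2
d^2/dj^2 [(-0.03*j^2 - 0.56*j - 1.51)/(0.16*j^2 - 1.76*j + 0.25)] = (-0.045568*j^3 - 0.224736*j^2 + 2.685696*j - 9.730502)/(0.004096*j^6 - 0.135168*j^5 + 1.506048*j^4 - 5.874176*j^3 + 2.3532*j^2 - 0.33*j + 0.015625)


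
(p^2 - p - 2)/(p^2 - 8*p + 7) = (p^2 - p - 2)/(p^2 - 8*p + 7)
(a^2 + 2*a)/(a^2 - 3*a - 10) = a/(a - 5)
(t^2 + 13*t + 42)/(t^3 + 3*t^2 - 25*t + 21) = (t + 6)/(t^2 - 4*t + 3)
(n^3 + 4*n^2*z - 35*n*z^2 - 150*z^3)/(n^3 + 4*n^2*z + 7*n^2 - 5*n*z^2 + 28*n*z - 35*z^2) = (-n^2 + n*z + 30*z^2)/(-n^2 + n*z - 7*n + 7*z)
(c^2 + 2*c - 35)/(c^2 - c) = (c^2 + 2*c - 35)/(c*(c - 1))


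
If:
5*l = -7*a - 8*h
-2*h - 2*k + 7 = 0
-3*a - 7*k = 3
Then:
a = -35*l/73 - 220/73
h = 385/146 - 15*l/73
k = 15*l/73 + 63/73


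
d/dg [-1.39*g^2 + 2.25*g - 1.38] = 2.25 - 2.78*g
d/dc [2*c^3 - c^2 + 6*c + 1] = 6*c^2 - 2*c + 6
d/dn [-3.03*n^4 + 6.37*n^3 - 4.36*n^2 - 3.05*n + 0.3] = -12.12*n^3 + 19.11*n^2 - 8.72*n - 3.05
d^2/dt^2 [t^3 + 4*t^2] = 6*t + 8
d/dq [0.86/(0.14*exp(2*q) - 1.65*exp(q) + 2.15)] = (1.419 - 0.2408*exp(q))*exp(q)/(0.14*exp(2*q) - 1.65*exp(q) + 2.15)^2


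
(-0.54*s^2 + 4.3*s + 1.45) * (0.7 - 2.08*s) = 1.1232*s^3 - 9.322*s^2 - 0.00600000000000023*s + 1.015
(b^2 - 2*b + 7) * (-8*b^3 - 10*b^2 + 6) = -8*b^5 + 6*b^4 - 36*b^3 - 64*b^2 - 12*b + 42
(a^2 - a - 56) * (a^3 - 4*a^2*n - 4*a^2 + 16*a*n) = a^5 - 4*a^4*n - 5*a^4 + 20*a^3*n - 52*a^3 + 208*a^2*n + 224*a^2 - 896*a*n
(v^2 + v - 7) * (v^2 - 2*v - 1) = v^4 - v^3 - 10*v^2 + 13*v + 7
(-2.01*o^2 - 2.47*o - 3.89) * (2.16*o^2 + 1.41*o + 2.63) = -4.3416*o^4 - 8.1693*o^3 - 17.1714*o^2 - 11.981*o - 10.2307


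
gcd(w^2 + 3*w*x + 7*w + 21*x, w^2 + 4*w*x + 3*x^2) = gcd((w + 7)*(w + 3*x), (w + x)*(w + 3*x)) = w + 3*x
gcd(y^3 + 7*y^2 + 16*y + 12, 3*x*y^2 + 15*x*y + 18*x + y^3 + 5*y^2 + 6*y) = y^2 + 5*y + 6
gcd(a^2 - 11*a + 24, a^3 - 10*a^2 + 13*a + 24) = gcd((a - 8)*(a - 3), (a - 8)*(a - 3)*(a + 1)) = a^2 - 11*a + 24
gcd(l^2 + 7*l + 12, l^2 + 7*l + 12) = l^2 + 7*l + 12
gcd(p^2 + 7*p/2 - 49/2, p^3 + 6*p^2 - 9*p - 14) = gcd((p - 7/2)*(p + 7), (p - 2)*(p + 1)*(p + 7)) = p + 7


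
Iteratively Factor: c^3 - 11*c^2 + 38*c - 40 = (c - 5)*(c^2 - 6*c + 8) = (c - 5)*(c - 2)*(c - 4)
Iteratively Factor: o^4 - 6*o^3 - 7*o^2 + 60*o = (o - 4)*(o^3 - 2*o^2 - 15*o) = (o - 4)*(o + 3)*(o^2 - 5*o) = (o - 5)*(o - 4)*(o + 3)*(o)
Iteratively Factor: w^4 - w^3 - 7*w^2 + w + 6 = (w - 1)*(w^3 - 7*w - 6) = (w - 1)*(w + 1)*(w^2 - w - 6) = (w - 1)*(w + 1)*(w + 2)*(w - 3)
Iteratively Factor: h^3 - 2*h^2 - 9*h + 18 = (h - 2)*(h^2 - 9) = (h - 2)*(h + 3)*(h - 3)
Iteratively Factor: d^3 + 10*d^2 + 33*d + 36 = (d + 4)*(d^2 + 6*d + 9) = (d + 3)*(d + 4)*(d + 3)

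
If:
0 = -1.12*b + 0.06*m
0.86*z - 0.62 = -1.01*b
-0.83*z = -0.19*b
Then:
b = 0.51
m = 9.59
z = 0.12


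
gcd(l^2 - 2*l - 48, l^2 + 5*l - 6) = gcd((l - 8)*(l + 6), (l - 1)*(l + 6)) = l + 6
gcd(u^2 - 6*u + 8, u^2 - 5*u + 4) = u - 4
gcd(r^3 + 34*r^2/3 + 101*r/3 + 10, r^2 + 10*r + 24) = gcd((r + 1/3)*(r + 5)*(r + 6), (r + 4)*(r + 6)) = r + 6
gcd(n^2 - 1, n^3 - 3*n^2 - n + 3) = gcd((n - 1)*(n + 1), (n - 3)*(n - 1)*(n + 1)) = n^2 - 1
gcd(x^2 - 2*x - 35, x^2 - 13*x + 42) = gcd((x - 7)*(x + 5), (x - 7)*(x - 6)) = x - 7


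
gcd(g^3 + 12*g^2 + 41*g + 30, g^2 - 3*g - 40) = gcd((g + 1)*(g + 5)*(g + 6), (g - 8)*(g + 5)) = g + 5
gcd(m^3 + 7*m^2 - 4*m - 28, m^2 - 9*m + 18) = 1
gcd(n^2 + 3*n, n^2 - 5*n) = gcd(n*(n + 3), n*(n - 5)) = n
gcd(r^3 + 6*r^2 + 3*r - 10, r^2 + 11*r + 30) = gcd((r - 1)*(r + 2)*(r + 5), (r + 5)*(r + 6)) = r + 5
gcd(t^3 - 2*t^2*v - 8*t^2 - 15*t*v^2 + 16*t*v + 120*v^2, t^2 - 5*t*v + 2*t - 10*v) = t - 5*v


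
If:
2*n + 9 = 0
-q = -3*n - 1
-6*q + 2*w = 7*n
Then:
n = -9/2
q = -25/2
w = -213/4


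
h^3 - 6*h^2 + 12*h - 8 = (h - 2)^3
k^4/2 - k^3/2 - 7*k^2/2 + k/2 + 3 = (k/2 + 1)*(k - 3)*(k - 1)*(k + 1)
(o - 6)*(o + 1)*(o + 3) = o^3 - 2*o^2 - 21*o - 18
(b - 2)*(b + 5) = b^2 + 3*b - 10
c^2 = c^2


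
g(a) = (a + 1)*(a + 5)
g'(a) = 2*a + 6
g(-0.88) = 0.49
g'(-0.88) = 4.24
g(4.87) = 57.94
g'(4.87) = 15.74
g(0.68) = 9.54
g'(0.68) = 7.36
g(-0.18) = 3.95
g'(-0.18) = 5.64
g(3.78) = 41.97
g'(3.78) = 13.56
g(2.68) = 28.26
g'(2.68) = 11.36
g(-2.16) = -3.29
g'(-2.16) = 1.68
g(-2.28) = -3.48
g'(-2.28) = 1.44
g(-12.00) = 77.00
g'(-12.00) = -18.00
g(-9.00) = 32.00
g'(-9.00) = -12.00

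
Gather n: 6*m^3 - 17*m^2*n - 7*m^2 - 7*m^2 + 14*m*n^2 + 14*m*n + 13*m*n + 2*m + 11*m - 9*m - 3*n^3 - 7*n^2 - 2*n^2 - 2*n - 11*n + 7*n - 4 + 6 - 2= 6*m^3 - 14*m^2 + 4*m - 3*n^3 + n^2*(14*m - 9) + n*(-17*m^2 + 27*m - 6)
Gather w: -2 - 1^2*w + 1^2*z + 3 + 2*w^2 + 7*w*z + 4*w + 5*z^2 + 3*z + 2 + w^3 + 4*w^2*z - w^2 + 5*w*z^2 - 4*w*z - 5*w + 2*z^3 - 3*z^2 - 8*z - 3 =w^3 + w^2*(4*z + 1) + w*(5*z^2 + 3*z - 2) + 2*z^3 + 2*z^2 - 4*z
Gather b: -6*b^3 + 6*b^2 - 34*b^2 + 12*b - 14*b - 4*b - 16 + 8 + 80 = -6*b^3 - 28*b^2 - 6*b + 72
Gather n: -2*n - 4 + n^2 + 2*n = n^2 - 4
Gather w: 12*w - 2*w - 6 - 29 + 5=10*w - 30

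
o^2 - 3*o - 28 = (o - 7)*(o + 4)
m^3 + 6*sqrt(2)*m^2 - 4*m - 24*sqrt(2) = (m - 2)*(m + 2)*(m + 6*sqrt(2))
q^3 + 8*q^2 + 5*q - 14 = (q - 1)*(q + 2)*(q + 7)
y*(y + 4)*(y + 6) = y^3 + 10*y^2 + 24*y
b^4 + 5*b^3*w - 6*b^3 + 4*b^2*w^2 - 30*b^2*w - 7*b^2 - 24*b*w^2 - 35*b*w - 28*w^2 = (b - 7)*(b + 1)*(b + w)*(b + 4*w)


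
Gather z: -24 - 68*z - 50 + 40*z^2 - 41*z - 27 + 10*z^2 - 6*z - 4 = 50*z^2 - 115*z - 105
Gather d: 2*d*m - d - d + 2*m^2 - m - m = d*(2*m - 2) + 2*m^2 - 2*m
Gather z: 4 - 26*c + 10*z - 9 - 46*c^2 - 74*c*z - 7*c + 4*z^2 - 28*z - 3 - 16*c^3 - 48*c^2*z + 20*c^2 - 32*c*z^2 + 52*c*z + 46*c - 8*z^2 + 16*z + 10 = -16*c^3 - 26*c^2 + 13*c + z^2*(-32*c - 4) + z*(-48*c^2 - 22*c - 2) + 2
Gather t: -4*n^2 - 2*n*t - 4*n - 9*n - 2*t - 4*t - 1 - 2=-4*n^2 - 13*n + t*(-2*n - 6) - 3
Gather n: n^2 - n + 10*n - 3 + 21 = n^2 + 9*n + 18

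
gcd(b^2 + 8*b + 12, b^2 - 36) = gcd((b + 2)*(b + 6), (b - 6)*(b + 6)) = b + 6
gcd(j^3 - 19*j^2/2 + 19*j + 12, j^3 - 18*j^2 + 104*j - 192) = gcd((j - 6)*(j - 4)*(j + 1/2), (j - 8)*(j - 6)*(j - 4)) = j^2 - 10*j + 24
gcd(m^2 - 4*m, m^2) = m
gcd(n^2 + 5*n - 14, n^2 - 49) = n + 7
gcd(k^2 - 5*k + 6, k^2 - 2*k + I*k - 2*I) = k - 2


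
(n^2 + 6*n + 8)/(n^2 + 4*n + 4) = (n + 4)/(n + 2)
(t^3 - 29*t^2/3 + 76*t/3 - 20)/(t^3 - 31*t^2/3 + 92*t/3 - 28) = (3*t - 5)/(3*t - 7)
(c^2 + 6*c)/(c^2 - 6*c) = (c + 6)/(c - 6)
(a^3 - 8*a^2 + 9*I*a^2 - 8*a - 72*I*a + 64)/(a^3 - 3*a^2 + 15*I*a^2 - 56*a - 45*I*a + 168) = (a^2 + a*(-8 + I) - 8*I)/(a^2 + a*(-3 + 7*I) - 21*I)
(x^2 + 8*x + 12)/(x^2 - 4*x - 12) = (x + 6)/(x - 6)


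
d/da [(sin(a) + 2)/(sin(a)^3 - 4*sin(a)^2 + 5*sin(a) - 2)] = 2*(-2*sin(a) + cos(a)^2 + 5)*cos(a)/((sin(a) - 2)^2*(sin(a) - 1)^3)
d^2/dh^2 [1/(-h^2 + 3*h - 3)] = 2*(h^2 - 3*h - (2*h - 3)^2 + 3)/(h^2 - 3*h + 3)^3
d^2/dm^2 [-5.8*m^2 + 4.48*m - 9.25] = -11.6000000000000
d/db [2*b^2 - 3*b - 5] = 4*b - 3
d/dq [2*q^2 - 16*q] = 4*q - 16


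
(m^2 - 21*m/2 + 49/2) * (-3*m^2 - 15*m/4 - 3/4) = -3*m^4 + 111*m^3/4 - 279*m^2/8 - 84*m - 147/8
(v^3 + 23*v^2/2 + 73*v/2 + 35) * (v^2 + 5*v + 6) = v^5 + 33*v^4/2 + 100*v^3 + 573*v^2/2 + 394*v + 210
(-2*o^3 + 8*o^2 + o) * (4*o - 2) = -8*o^4 + 36*o^3 - 12*o^2 - 2*o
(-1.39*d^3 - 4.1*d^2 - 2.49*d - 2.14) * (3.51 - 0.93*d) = 1.2927*d^4 - 1.0659*d^3 - 12.0753*d^2 - 6.7497*d - 7.5114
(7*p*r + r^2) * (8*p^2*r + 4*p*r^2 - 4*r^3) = 56*p^3*r^2 + 36*p^2*r^3 - 24*p*r^4 - 4*r^5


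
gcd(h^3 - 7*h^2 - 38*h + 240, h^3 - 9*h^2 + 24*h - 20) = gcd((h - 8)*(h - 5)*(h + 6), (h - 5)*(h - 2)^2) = h - 5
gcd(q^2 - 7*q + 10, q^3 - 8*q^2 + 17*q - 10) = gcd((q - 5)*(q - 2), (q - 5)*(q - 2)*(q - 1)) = q^2 - 7*q + 10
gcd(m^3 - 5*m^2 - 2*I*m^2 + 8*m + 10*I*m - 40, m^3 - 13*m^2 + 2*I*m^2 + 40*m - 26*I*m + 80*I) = m^2 + m*(-5 + 2*I) - 10*I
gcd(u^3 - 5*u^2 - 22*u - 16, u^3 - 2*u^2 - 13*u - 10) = u^2 + 3*u + 2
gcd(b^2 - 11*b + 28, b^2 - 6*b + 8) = b - 4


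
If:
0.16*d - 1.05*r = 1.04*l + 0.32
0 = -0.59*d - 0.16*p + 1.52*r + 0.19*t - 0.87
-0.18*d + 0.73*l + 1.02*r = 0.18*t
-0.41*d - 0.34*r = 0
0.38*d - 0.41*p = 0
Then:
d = -0.37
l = -0.81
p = -0.34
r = 0.44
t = -0.41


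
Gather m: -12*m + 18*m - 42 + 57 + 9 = 6*m + 24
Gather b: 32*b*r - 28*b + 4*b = b*(32*r - 24)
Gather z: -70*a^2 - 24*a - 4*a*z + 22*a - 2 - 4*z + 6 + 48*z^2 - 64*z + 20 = -70*a^2 - 2*a + 48*z^2 + z*(-4*a - 68) + 24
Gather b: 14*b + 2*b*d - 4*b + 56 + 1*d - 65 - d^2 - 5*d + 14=b*(2*d + 10) - d^2 - 4*d + 5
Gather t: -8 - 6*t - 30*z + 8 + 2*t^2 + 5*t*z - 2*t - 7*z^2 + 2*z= 2*t^2 + t*(5*z - 8) - 7*z^2 - 28*z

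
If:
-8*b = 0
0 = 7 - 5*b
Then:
No Solution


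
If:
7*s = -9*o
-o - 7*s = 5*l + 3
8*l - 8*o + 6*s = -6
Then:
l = 1/17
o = 7/17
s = -9/17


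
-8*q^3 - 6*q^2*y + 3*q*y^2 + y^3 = (-2*q + y)*(q + y)*(4*q + y)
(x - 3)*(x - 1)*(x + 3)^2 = x^4 + 2*x^3 - 12*x^2 - 18*x + 27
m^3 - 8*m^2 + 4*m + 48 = (m - 6)*(m - 4)*(m + 2)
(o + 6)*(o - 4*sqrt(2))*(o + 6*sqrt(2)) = o^3 + 2*sqrt(2)*o^2 + 6*o^2 - 48*o + 12*sqrt(2)*o - 288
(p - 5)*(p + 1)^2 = p^3 - 3*p^2 - 9*p - 5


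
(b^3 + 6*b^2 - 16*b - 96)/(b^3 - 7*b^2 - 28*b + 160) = (b^2 + 10*b + 24)/(b^2 - 3*b - 40)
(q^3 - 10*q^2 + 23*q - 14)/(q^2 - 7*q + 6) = (q^2 - 9*q + 14)/(q - 6)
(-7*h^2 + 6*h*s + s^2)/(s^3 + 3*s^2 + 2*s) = (-7*h^2 + 6*h*s + s^2)/(s*(s^2 + 3*s + 2))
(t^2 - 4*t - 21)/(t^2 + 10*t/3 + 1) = 3*(t - 7)/(3*t + 1)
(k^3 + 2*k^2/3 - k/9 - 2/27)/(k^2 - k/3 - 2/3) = (k^2 - 1/9)/(k - 1)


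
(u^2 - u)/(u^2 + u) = (u - 1)/(u + 1)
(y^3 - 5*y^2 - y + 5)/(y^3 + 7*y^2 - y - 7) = (y - 5)/(y + 7)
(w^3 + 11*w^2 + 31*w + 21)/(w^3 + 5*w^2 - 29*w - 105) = (w + 1)/(w - 5)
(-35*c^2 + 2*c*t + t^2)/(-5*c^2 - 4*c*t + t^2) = (7*c + t)/(c + t)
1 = 1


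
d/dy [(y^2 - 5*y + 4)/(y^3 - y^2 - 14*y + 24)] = (-y^4 + 10*y^3 - 31*y^2 + 56*y - 64)/(y^6 - 2*y^5 - 27*y^4 + 76*y^3 + 148*y^2 - 672*y + 576)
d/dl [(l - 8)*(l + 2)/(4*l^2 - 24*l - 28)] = 9*(l - 3)/(2*(l^4 - 12*l^3 + 22*l^2 + 84*l + 49))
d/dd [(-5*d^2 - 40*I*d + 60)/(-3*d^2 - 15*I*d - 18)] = 5*I/(-d^2 + 2*I*d + 1)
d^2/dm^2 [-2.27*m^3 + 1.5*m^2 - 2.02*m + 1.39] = 3.0 - 13.62*m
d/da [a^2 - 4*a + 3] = 2*a - 4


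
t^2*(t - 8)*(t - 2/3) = t^4 - 26*t^3/3 + 16*t^2/3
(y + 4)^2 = y^2 + 8*y + 16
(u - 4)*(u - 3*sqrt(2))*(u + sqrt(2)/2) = u^3 - 4*u^2 - 5*sqrt(2)*u^2/2 - 3*u + 10*sqrt(2)*u + 12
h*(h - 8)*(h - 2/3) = h^3 - 26*h^2/3 + 16*h/3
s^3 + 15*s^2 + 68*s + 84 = (s + 2)*(s + 6)*(s + 7)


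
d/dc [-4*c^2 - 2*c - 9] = -8*c - 2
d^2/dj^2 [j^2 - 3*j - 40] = 2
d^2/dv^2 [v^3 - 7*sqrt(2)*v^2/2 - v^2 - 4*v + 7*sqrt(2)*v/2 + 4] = 6*v - 7*sqrt(2) - 2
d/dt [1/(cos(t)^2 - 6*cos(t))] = 2*(cos(t) - 3)*sin(t)/((cos(t) - 6)^2*cos(t)^2)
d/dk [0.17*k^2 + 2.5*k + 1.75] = 0.34*k + 2.5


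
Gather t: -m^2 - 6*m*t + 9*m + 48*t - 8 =-m^2 + 9*m + t*(48 - 6*m) - 8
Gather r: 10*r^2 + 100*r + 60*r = 10*r^2 + 160*r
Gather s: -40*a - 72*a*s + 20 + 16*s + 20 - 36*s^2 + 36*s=-40*a - 36*s^2 + s*(52 - 72*a) + 40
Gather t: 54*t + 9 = 54*t + 9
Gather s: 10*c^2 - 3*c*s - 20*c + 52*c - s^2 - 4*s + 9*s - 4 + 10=10*c^2 + 32*c - s^2 + s*(5 - 3*c) + 6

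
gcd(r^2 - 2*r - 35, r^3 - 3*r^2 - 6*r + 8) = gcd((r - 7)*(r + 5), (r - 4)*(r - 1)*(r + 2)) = 1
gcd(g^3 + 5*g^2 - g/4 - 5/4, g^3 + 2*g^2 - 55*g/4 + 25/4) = g^2 + 9*g/2 - 5/2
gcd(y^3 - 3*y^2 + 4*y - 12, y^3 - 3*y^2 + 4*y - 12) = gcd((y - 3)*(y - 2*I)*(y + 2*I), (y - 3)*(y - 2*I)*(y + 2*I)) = y^3 - 3*y^2 + 4*y - 12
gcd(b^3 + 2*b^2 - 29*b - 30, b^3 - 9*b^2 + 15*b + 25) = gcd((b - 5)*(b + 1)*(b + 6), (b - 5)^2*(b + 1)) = b^2 - 4*b - 5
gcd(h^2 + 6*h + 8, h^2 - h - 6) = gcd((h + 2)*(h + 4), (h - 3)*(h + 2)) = h + 2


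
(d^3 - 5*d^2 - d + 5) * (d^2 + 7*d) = d^5 + 2*d^4 - 36*d^3 - 2*d^2 + 35*d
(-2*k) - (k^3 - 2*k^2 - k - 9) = -k^3 + 2*k^2 - k + 9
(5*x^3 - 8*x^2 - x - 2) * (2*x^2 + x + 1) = 10*x^5 - 11*x^4 - 5*x^3 - 13*x^2 - 3*x - 2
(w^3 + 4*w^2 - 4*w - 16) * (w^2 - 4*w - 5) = w^5 - 25*w^3 - 20*w^2 + 84*w + 80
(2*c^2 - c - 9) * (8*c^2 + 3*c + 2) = 16*c^4 - 2*c^3 - 71*c^2 - 29*c - 18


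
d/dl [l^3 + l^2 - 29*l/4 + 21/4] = 3*l^2 + 2*l - 29/4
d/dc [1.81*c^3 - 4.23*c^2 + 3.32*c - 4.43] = 5.43*c^2 - 8.46*c + 3.32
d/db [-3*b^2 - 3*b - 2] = -6*b - 3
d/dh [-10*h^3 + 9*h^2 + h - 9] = -30*h^2 + 18*h + 1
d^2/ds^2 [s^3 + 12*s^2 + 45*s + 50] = 6*s + 24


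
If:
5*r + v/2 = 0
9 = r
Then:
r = 9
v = -90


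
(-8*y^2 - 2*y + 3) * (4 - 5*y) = 40*y^3 - 22*y^2 - 23*y + 12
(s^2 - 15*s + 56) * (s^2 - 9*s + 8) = s^4 - 24*s^3 + 199*s^2 - 624*s + 448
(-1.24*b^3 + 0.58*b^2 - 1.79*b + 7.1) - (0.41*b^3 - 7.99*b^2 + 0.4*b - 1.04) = -1.65*b^3 + 8.57*b^2 - 2.19*b + 8.14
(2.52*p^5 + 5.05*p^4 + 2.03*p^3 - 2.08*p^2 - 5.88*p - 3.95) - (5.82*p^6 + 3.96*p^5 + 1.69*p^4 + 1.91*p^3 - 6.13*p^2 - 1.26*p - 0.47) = -5.82*p^6 - 1.44*p^5 + 3.36*p^4 + 0.12*p^3 + 4.05*p^2 - 4.62*p - 3.48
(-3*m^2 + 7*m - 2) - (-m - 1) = -3*m^2 + 8*m - 1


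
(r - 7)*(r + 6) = r^2 - r - 42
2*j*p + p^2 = p*(2*j + p)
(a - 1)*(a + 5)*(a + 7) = a^3 + 11*a^2 + 23*a - 35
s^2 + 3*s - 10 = (s - 2)*(s + 5)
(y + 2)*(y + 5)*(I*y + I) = I*y^3 + 8*I*y^2 + 17*I*y + 10*I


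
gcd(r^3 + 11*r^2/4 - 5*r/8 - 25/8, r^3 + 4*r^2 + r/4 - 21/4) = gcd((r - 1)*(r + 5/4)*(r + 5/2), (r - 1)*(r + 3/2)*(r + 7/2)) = r - 1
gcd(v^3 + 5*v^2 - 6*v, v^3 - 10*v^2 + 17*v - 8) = v - 1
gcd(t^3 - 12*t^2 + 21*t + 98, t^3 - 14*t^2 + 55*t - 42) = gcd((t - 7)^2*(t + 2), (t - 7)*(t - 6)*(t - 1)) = t - 7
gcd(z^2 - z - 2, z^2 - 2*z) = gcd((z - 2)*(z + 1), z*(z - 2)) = z - 2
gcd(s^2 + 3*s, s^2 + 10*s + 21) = s + 3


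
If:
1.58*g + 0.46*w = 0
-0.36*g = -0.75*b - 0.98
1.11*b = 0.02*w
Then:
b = -0.15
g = 2.41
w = -8.28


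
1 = 1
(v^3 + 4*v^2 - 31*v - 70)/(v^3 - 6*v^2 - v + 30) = (v + 7)/(v - 3)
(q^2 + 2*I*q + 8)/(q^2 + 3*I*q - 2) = (q^2 + 2*I*q + 8)/(q^2 + 3*I*q - 2)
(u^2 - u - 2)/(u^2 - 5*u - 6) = (u - 2)/(u - 6)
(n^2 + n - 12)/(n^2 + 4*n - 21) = (n + 4)/(n + 7)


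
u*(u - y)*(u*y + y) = u^3*y - u^2*y^2 + u^2*y - u*y^2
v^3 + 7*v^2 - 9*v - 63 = (v - 3)*(v + 3)*(v + 7)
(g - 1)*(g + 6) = g^2 + 5*g - 6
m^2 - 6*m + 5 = (m - 5)*(m - 1)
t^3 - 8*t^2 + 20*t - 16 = (t - 4)*(t - 2)^2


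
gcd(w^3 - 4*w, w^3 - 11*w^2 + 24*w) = w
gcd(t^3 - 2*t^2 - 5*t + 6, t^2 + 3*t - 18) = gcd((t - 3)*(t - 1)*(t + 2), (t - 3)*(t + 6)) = t - 3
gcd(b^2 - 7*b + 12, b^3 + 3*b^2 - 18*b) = b - 3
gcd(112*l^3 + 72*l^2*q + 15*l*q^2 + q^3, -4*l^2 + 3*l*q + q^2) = 4*l + q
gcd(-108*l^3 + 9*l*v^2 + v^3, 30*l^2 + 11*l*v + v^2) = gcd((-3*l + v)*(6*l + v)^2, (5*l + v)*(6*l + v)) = 6*l + v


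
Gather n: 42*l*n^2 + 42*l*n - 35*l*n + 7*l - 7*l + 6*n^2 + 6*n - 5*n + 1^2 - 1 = n^2*(42*l + 6) + n*(7*l + 1)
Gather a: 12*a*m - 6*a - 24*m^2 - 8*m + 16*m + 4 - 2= a*(12*m - 6) - 24*m^2 + 8*m + 2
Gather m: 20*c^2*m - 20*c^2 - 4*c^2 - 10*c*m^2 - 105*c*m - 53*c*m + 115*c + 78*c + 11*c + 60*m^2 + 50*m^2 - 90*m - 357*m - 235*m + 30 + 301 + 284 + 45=-24*c^2 + 204*c + m^2*(110 - 10*c) + m*(20*c^2 - 158*c - 682) + 660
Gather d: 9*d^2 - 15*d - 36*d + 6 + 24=9*d^2 - 51*d + 30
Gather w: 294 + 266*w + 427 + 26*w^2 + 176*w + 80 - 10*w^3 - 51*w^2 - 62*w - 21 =-10*w^3 - 25*w^2 + 380*w + 780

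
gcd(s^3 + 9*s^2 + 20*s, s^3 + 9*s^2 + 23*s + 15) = s + 5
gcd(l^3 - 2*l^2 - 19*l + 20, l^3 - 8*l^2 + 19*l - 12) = l - 1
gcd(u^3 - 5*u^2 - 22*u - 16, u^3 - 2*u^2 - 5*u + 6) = u + 2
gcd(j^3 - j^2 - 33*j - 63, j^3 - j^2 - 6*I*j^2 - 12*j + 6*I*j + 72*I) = j + 3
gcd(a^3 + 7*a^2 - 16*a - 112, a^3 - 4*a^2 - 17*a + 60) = a + 4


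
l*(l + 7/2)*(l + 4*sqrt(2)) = l^3 + 7*l^2/2 + 4*sqrt(2)*l^2 + 14*sqrt(2)*l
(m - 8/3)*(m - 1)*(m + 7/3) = m^3 - 4*m^2/3 - 53*m/9 + 56/9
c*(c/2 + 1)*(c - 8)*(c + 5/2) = c^4/2 - 7*c^3/4 - 31*c^2/2 - 20*c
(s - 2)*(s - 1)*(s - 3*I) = s^3 - 3*s^2 - 3*I*s^2 + 2*s + 9*I*s - 6*I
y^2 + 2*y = y*(y + 2)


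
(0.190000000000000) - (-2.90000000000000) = 3.09000000000000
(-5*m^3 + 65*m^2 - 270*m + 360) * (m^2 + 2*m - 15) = -5*m^5 + 55*m^4 - 65*m^3 - 1155*m^2 + 4770*m - 5400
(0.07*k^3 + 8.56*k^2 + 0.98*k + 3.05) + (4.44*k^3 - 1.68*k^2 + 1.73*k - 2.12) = 4.51*k^3 + 6.88*k^2 + 2.71*k + 0.93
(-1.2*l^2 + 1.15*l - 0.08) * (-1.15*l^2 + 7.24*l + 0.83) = 1.38*l^4 - 10.0105*l^3 + 7.422*l^2 + 0.3753*l - 0.0664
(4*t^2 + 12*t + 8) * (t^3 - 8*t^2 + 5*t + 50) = 4*t^5 - 20*t^4 - 68*t^3 + 196*t^2 + 640*t + 400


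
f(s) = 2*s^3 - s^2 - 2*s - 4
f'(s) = 6*s^2 - 2*s - 2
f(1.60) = -1.57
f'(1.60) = 10.16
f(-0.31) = -3.54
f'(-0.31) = -0.80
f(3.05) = 37.34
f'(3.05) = 47.72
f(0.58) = -5.11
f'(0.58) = -1.14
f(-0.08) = -3.85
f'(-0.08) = -1.80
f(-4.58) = -207.96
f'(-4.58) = 133.02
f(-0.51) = -3.51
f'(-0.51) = 0.58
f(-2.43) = -33.74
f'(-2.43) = 38.29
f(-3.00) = -61.00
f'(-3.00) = 58.00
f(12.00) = 3284.00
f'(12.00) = 838.00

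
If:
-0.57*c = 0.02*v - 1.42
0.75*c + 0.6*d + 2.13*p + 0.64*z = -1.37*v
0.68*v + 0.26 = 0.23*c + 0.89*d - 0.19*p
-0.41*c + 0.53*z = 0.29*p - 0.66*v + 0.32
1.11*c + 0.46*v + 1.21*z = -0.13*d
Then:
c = 2.36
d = 2.04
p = -2.72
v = 3.84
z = -3.84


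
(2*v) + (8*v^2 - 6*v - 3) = 8*v^2 - 4*v - 3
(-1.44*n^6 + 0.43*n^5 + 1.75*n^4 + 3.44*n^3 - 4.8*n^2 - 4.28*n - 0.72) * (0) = 0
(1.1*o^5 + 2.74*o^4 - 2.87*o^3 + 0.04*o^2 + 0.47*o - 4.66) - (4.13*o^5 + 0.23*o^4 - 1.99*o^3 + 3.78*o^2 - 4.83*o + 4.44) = -3.03*o^5 + 2.51*o^4 - 0.88*o^3 - 3.74*o^2 + 5.3*o - 9.1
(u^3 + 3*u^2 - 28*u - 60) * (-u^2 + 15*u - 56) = -u^5 + 12*u^4 + 17*u^3 - 528*u^2 + 668*u + 3360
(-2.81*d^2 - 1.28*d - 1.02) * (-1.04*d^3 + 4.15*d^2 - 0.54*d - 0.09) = 2.9224*d^5 - 10.3303*d^4 - 2.7338*d^3 - 3.2889*d^2 + 0.666*d + 0.0918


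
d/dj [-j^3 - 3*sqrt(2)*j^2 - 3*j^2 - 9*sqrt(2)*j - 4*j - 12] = -3*j^2 - 6*sqrt(2)*j - 6*j - 9*sqrt(2) - 4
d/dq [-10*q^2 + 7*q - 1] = 7 - 20*q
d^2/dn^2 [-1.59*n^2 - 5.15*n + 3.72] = -3.18000000000000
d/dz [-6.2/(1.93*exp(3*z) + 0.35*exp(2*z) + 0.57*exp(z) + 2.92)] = (35.898*exp(2*z) + 4.34*exp(z) + 3.534)*exp(z)/(1.93*exp(3*z) + 0.35*exp(2*z) + 0.57*exp(z) + 2.92)^2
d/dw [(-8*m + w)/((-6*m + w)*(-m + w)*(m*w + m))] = ((-8*m + w)*(m - w)*(w + 1) + (-8*m + w)*(6*m - w)*(w + 1) + (m - w)*(6*m - w)*(8*m - w) + (m - w)*(6*m - w)*(w + 1))/(m*(m - w)^2*(6*m - w)^2*(w + 1)^2)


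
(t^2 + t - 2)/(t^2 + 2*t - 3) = (t + 2)/(t + 3)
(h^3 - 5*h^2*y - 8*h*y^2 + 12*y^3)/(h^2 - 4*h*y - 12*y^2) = h - y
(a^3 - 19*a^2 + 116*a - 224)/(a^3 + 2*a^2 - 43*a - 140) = (a^2 - 12*a + 32)/(a^2 + 9*a + 20)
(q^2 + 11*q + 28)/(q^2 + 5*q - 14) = (q + 4)/(q - 2)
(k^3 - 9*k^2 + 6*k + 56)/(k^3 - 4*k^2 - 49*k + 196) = (k + 2)/(k + 7)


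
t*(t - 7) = t^2 - 7*t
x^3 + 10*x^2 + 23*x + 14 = (x + 1)*(x + 2)*(x + 7)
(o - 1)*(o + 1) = o^2 - 1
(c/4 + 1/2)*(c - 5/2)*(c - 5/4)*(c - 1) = c^4/4 - 11*c^3/16 - 21*c^2/32 + 85*c/32 - 25/16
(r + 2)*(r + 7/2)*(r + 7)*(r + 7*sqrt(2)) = r^4 + 7*sqrt(2)*r^3 + 25*r^3/2 + 91*r^2/2 + 175*sqrt(2)*r^2/2 + 49*r + 637*sqrt(2)*r/2 + 343*sqrt(2)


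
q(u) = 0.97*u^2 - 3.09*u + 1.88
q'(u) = 1.94*u - 3.09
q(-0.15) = 2.37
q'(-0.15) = -3.38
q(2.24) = -0.17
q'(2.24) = 1.26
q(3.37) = 2.48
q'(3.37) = 3.45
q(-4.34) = 33.56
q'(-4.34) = -11.51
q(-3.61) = 25.68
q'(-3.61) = -10.09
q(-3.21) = 21.79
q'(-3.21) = -9.32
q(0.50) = 0.58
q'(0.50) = -2.12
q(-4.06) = 30.41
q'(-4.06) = -10.97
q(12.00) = 104.48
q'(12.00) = 20.19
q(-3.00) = 19.88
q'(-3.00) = -8.91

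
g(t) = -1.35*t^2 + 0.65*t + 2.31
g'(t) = 0.65 - 2.7*t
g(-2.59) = -8.43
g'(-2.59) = 7.64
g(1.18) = 1.20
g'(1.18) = -2.54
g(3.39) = -11.00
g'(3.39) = -8.50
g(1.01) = 1.59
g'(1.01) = -2.08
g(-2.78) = -9.93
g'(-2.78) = 8.16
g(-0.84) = 0.81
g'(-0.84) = 2.92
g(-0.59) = 1.46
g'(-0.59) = 2.24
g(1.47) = 0.35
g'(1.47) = -3.32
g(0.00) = 2.31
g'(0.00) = 0.65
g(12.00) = -184.29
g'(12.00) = -31.75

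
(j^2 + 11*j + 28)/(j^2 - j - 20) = (j + 7)/(j - 5)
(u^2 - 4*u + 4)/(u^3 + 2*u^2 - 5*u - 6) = (u - 2)/(u^2 + 4*u + 3)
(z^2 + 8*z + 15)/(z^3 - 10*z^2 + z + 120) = (z + 5)/(z^2 - 13*z + 40)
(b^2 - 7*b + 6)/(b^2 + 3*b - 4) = (b - 6)/(b + 4)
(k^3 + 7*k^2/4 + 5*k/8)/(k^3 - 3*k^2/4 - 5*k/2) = (k + 1/2)/(k - 2)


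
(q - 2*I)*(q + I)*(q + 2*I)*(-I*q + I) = -I*q^4 + q^3 + I*q^3 - q^2 - 4*I*q^2 + 4*q + 4*I*q - 4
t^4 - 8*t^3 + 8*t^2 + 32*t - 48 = (t - 6)*(t - 2)^2*(t + 2)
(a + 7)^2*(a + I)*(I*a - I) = I*a^4 - a^3 + 13*I*a^3 - 13*a^2 + 35*I*a^2 - 35*a - 49*I*a + 49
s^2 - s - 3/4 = (s - 3/2)*(s + 1/2)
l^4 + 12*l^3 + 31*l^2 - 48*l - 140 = (l - 2)*(l + 2)*(l + 5)*(l + 7)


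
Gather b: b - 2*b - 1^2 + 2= 1 - b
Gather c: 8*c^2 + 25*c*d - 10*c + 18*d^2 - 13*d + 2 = 8*c^2 + c*(25*d - 10) + 18*d^2 - 13*d + 2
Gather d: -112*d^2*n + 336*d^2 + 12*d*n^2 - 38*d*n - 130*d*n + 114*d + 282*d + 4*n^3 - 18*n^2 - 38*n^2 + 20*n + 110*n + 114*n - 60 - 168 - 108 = d^2*(336 - 112*n) + d*(12*n^2 - 168*n + 396) + 4*n^3 - 56*n^2 + 244*n - 336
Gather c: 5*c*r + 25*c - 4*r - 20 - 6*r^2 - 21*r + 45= c*(5*r + 25) - 6*r^2 - 25*r + 25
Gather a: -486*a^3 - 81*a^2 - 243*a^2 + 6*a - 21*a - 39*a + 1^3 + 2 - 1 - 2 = -486*a^3 - 324*a^2 - 54*a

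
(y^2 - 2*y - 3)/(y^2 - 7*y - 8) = (y - 3)/(y - 8)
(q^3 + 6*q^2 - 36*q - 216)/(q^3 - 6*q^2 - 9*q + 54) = (q^2 + 12*q + 36)/(q^2 - 9)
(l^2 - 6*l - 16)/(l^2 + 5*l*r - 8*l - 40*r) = (l + 2)/(l + 5*r)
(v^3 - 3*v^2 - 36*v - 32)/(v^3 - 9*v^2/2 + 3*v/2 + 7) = 2*(v^2 - 4*v - 32)/(2*v^2 - 11*v + 14)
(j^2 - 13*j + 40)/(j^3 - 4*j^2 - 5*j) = (j - 8)/(j*(j + 1))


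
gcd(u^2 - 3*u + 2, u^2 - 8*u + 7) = u - 1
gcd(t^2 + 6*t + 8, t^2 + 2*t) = t + 2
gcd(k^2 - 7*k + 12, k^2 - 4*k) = k - 4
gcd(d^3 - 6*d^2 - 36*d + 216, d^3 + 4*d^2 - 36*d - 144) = d^2 - 36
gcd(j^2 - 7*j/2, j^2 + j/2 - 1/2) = 1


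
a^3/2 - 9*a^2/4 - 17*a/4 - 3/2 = (a/2 + 1/2)*(a - 6)*(a + 1/2)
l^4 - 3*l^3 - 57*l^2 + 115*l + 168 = (l - 8)*(l - 3)*(l + 1)*(l + 7)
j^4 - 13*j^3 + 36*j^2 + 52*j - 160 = (j - 8)*(j - 5)*(j - 2)*(j + 2)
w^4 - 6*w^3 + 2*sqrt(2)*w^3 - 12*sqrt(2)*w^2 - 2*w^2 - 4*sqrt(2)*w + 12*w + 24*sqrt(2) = (w - 6)*(w - sqrt(2))*(w + sqrt(2))*(w + 2*sqrt(2))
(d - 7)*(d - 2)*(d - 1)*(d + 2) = d^4 - 8*d^3 + 3*d^2 + 32*d - 28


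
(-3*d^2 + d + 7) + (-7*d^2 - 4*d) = -10*d^2 - 3*d + 7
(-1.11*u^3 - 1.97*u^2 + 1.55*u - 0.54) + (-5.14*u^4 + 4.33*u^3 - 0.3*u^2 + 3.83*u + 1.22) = -5.14*u^4 + 3.22*u^3 - 2.27*u^2 + 5.38*u + 0.68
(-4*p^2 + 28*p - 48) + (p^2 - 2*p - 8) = -3*p^2 + 26*p - 56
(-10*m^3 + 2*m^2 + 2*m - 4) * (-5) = 50*m^3 - 10*m^2 - 10*m + 20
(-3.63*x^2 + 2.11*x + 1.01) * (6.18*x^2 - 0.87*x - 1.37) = -22.4334*x^4 + 16.1979*x^3 + 9.3792*x^2 - 3.7694*x - 1.3837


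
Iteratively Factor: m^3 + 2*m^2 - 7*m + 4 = (m - 1)*(m^2 + 3*m - 4) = (m - 1)^2*(m + 4)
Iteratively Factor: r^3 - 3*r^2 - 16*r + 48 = (r - 4)*(r^2 + r - 12) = (r - 4)*(r + 4)*(r - 3)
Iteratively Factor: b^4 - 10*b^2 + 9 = (b + 3)*(b^3 - 3*b^2 - b + 3) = (b - 3)*(b + 3)*(b^2 - 1) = (b - 3)*(b - 1)*(b + 3)*(b + 1)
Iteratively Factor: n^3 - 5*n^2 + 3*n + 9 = (n - 3)*(n^2 - 2*n - 3) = (n - 3)^2*(n + 1)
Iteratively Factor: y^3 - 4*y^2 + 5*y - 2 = (y - 2)*(y^2 - 2*y + 1) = (y - 2)*(y - 1)*(y - 1)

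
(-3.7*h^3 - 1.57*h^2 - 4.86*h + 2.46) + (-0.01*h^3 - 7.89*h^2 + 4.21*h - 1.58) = -3.71*h^3 - 9.46*h^2 - 0.65*h + 0.88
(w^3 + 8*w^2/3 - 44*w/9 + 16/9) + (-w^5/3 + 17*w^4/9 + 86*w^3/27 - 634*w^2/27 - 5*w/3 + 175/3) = -w^5/3 + 17*w^4/9 + 113*w^3/27 - 562*w^2/27 - 59*w/9 + 541/9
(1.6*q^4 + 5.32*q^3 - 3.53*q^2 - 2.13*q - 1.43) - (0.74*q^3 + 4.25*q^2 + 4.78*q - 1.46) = 1.6*q^4 + 4.58*q^3 - 7.78*q^2 - 6.91*q + 0.03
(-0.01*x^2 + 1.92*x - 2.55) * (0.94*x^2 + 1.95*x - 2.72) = -0.0094*x^4 + 1.7853*x^3 + 1.3742*x^2 - 10.1949*x + 6.936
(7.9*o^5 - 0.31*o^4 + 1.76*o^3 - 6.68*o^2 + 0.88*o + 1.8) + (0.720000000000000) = 7.9*o^5 - 0.31*o^4 + 1.76*o^3 - 6.68*o^2 + 0.88*o + 2.52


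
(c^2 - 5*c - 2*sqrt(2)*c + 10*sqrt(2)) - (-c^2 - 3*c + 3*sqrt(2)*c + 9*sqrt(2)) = 2*c^2 - 5*sqrt(2)*c - 2*c + sqrt(2)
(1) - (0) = 1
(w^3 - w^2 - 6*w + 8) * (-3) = -3*w^3 + 3*w^2 + 18*w - 24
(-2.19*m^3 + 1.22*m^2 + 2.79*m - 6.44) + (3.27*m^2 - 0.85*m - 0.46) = -2.19*m^3 + 4.49*m^2 + 1.94*m - 6.9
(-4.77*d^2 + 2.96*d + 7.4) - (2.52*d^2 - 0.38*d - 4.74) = -7.29*d^2 + 3.34*d + 12.14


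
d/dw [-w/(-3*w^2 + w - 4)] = (3*w^2 - w*(6*w - 1) - w + 4)/(3*w^2 - w + 4)^2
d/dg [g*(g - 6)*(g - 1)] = 3*g^2 - 14*g + 6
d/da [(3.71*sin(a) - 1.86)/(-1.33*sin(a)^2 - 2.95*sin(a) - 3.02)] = (4.9343*sin(a)^2 - 4.9476*sin(a) - 16.6912)*cos(a)/(1.7689*sin(a)^4 + 7.847*sin(a)^3 + 16.7357*sin(a)^2 + 17.818*sin(a) + 9.1204)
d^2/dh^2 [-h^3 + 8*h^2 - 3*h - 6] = 16 - 6*h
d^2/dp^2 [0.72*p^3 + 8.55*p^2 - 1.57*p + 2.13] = 4.32*p + 17.1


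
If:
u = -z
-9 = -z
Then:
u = -9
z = 9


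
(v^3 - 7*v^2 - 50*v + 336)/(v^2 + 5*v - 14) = (v^2 - 14*v + 48)/(v - 2)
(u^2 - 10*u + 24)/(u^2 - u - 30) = (u - 4)/(u + 5)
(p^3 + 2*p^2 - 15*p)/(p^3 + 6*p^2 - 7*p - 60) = p/(p + 4)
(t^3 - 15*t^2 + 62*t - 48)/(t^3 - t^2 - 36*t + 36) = (t - 8)/(t + 6)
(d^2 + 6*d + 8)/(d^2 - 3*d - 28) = (d + 2)/(d - 7)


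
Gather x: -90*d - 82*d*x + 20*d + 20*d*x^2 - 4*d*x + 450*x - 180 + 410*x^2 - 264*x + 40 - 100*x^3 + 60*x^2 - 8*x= -70*d - 100*x^3 + x^2*(20*d + 470) + x*(178 - 86*d) - 140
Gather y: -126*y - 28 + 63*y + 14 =-63*y - 14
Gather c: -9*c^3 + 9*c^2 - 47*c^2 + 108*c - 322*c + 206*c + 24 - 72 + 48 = -9*c^3 - 38*c^2 - 8*c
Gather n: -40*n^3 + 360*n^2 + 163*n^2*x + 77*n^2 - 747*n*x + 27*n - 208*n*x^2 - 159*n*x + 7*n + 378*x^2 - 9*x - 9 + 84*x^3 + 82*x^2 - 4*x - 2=-40*n^3 + n^2*(163*x + 437) + n*(-208*x^2 - 906*x + 34) + 84*x^3 + 460*x^2 - 13*x - 11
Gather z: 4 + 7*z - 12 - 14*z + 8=-7*z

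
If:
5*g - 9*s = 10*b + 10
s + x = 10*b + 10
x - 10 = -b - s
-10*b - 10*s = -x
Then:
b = 0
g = 40/11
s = 10/11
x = 100/11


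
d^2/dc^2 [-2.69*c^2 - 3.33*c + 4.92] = -5.38000000000000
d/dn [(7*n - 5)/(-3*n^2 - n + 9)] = (-21*n^2 - 7*n + (6*n + 1)*(7*n - 5) + 63)/(3*n^2 + n - 9)^2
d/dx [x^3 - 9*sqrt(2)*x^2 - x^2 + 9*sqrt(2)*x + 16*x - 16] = 3*x^2 - 18*sqrt(2)*x - 2*x + 9*sqrt(2) + 16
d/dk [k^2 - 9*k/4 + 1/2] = 2*k - 9/4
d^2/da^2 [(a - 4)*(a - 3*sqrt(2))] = 2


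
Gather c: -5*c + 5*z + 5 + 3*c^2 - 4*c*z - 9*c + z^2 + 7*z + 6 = 3*c^2 + c*(-4*z - 14) + z^2 + 12*z + 11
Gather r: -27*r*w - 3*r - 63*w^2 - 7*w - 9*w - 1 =r*(-27*w - 3) - 63*w^2 - 16*w - 1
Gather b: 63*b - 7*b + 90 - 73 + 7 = 56*b + 24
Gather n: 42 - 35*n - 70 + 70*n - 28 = 35*n - 56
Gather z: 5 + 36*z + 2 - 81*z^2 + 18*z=-81*z^2 + 54*z + 7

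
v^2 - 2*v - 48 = (v - 8)*(v + 6)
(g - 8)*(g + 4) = g^2 - 4*g - 32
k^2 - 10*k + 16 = (k - 8)*(k - 2)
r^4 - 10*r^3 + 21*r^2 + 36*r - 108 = (r - 6)*(r - 3)^2*(r + 2)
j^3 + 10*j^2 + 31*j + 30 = (j + 2)*(j + 3)*(j + 5)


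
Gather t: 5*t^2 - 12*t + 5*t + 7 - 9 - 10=5*t^2 - 7*t - 12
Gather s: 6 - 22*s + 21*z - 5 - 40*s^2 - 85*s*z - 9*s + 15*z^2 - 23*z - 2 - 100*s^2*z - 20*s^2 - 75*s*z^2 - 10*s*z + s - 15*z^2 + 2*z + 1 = s^2*(-100*z - 60) + s*(-75*z^2 - 95*z - 30)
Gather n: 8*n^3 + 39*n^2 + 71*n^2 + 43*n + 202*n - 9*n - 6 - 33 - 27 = 8*n^3 + 110*n^2 + 236*n - 66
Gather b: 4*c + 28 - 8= 4*c + 20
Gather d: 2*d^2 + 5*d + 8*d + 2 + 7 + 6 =2*d^2 + 13*d + 15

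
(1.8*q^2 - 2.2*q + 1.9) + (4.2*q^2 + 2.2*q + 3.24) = 6.0*q^2 + 5.14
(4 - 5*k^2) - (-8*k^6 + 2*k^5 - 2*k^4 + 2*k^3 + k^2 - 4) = 8*k^6 - 2*k^5 + 2*k^4 - 2*k^3 - 6*k^2 + 8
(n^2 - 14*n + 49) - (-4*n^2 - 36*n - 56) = 5*n^2 + 22*n + 105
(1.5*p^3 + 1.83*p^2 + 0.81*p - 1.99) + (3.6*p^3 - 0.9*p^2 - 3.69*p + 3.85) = 5.1*p^3 + 0.93*p^2 - 2.88*p + 1.86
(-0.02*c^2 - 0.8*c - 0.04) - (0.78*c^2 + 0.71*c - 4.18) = -0.8*c^2 - 1.51*c + 4.14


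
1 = 1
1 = 1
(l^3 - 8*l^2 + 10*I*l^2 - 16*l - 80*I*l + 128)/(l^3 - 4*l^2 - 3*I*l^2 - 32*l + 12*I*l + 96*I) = (l^2 + 10*I*l - 16)/(l^2 + l*(4 - 3*I) - 12*I)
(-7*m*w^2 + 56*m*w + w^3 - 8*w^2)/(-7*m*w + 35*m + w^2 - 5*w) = w*(w - 8)/(w - 5)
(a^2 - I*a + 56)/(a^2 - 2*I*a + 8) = (a^2 - I*a + 56)/(a^2 - 2*I*a + 8)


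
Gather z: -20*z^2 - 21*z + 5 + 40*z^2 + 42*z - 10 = 20*z^2 + 21*z - 5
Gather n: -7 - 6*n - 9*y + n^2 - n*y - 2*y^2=n^2 + n*(-y - 6) - 2*y^2 - 9*y - 7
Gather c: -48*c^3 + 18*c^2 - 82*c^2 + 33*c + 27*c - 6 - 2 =-48*c^3 - 64*c^2 + 60*c - 8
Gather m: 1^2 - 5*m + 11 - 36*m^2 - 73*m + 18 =-36*m^2 - 78*m + 30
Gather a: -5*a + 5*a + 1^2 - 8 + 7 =0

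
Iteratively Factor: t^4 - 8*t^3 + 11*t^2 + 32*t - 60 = (t - 2)*(t^3 - 6*t^2 - t + 30) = (t - 2)*(t + 2)*(t^2 - 8*t + 15) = (t - 3)*(t - 2)*(t + 2)*(t - 5)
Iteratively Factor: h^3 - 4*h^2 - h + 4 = (h - 4)*(h^2 - 1) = (h - 4)*(h - 1)*(h + 1)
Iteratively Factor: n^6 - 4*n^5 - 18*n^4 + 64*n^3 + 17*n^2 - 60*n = (n)*(n^5 - 4*n^4 - 18*n^3 + 64*n^2 + 17*n - 60) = n*(n - 5)*(n^4 + n^3 - 13*n^2 - n + 12) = n*(n - 5)*(n - 3)*(n^3 + 4*n^2 - n - 4) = n*(n - 5)*(n - 3)*(n + 1)*(n^2 + 3*n - 4) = n*(n - 5)*(n - 3)*(n + 1)*(n + 4)*(n - 1)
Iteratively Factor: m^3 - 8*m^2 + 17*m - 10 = (m - 2)*(m^2 - 6*m + 5) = (m - 5)*(m - 2)*(m - 1)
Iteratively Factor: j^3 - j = (j - 1)*(j^2 + j) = (j - 1)*(j + 1)*(j)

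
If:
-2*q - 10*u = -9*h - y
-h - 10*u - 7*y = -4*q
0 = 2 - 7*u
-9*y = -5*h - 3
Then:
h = 645/896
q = 1951/896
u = 2/7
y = 657/896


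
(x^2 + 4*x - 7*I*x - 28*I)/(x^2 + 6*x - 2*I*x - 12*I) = (x^2 + x*(4 - 7*I) - 28*I)/(x^2 + 2*x*(3 - I) - 12*I)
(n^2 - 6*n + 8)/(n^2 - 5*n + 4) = (n - 2)/(n - 1)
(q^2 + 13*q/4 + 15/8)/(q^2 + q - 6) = (q^2 + 13*q/4 + 15/8)/(q^2 + q - 6)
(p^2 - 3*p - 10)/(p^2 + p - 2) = (p - 5)/(p - 1)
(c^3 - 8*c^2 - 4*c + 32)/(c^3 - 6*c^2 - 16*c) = (c - 2)/c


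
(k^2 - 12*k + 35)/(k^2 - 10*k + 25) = (k - 7)/(k - 5)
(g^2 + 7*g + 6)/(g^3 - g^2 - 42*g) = (g + 1)/(g*(g - 7))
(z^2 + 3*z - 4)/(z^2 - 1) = (z + 4)/(z + 1)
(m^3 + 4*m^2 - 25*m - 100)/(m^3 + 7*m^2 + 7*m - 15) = (m^2 - m - 20)/(m^2 + 2*m - 3)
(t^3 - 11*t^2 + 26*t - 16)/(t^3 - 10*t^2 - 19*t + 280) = (t^2 - 3*t + 2)/(t^2 - 2*t - 35)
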